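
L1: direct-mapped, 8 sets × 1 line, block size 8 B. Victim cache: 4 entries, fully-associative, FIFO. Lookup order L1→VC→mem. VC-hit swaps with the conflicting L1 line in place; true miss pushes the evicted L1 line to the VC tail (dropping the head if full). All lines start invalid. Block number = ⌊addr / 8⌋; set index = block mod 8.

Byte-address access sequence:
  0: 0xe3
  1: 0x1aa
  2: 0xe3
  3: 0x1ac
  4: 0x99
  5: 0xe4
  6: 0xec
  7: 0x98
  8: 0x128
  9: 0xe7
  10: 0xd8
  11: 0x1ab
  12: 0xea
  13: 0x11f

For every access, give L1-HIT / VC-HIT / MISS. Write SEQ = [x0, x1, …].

SEQ = [MISS, MISS, L1-HIT, L1-HIT, MISS, L1-HIT, MISS, L1-HIT, MISS, L1-HIT, MISS, VC-HIT, VC-HIT, MISS]

  [0] addr=0xe3 blk=28 s=4: MISS | VC []
  [1] addr=0x1aa blk=53 s=5: MISS | VC []
  [2] addr=0xe3 blk=28 s=4: L1-HIT | VC []
  [3] addr=0x1ac blk=53 s=5: L1-HIT | VC []
  [4] addr=0x99 blk=19 s=3: MISS | VC []
  [5] addr=0xe4 blk=28 s=4: L1-HIT | VC []
  [6] addr=0xec blk=29 s=5: MISS | VC [53]
  [7] addr=0x98 blk=19 s=3: L1-HIT | VC [53]
  [8] addr=0x128 blk=37 s=5: MISS | VC [53, 29]
  [9] addr=0xe7 blk=28 s=4: L1-HIT | VC [53, 29]
  [10] addr=0xd8 blk=27 s=3: MISS | VC [53, 29, 19]
  [11] addr=0x1ab blk=53 s=5: VC-HIT | VC [37, 29, 19]
  [12] addr=0xea blk=29 s=5: VC-HIT | VC [37, 53, 19]
  [13] addr=0x11f blk=35 s=3: MISS | VC [37, 53, 19, 27]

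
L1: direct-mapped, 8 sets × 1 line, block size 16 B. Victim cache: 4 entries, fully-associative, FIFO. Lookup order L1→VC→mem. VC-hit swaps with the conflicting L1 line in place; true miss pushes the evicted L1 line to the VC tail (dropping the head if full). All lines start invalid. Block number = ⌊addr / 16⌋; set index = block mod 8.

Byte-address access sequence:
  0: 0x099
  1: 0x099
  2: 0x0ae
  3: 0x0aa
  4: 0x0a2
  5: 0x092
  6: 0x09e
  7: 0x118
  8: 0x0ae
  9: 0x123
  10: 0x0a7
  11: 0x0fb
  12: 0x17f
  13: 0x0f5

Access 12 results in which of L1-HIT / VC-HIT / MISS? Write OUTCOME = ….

#0 0x99→b9/s1 MISS; vc=[]
#1 0x99→b9/s1 L1-HIT; vc=[]
#2 0xae→b10/s2 MISS; vc=[]
#3 0xaa→b10/s2 L1-HIT; vc=[]
#4 0xa2→b10/s2 L1-HIT; vc=[]
#5 0x92→b9/s1 L1-HIT; vc=[]
#6 0x9e→b9/s1 L1-HIT; vc=[]
#7 0x118→b17/s1 MISS; vc=[9]
#8 0xae→b10/s2 L1-HIT; vc=[9]
#9 0x123→b18/s2 MISS; vc=[9,10]
#10 0xa7→b10/s2 VC-HIT; vc=[9,18]
#11 0xfb→b15/s7 MISS; vc=[9,18]
#12 0x17f→b23/s7 MISS; vc=[9,18,15]
#13 0xf5→b15/s7 VC-HIT; vc=[9,18,23]

OUTCOME = MISS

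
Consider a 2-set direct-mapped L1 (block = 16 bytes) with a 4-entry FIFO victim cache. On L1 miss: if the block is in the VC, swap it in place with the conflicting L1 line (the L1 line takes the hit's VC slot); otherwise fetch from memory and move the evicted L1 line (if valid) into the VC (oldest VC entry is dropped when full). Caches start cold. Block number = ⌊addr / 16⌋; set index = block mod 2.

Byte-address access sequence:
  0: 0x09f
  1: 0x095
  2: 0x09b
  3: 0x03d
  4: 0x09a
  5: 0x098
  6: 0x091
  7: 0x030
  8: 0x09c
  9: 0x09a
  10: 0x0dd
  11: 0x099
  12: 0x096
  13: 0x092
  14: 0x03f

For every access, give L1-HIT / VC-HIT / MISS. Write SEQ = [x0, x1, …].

SEQ = [MISS, L1-HIT, L1-HIT, MISS, VC-HIT, L1-HIT, L1-HIT, VC-HIT, VC-HIT, L1-HIT, MISS, VC-HIT, L1-HIT, L1-HIT, VC-HIT]

  [0] addr=0x9f blk=9 s=1: MISS | VC []
  [1] addr=0x95 blk=9 s=1: L1-HIT | VC []
  [2] addr=0x9b blk=9 s=1: L1-HIT | VC []
  [3] addr=0x3d blk=3 s=1: MISS | VC [9]
  [4] addr=0x9a blk=9 s=1: VC-HIT | VC [3]
  [5] addr=0x98 blk=9 s=1: L1-HIT | VC [3]
  [6] addr=0x91 blk=9 s=1: L1-HIT | VC [3]
  [7] addr=0x30 blk=3 s=1: VC-HIT | VC [9]
  [8] addr=0x9c blk=9 s=1: VC-HIT | VC [3]
  [9] addr=0x9a blk=9 s=1: L1-HIT | VC [3]
  [10] addr=0xdd blk=13 s=1: MISS | VC [3, 9]
  [11] addr=0x99 blk=9 s=1: VC-HIT | VC [3, 13]
  [12] addr=0x96 blk=9 s=1: L1-HIT | VC [3, 13]
  [13] addr=0x92 blk=9 s=1: L1-HIT | VC [3, 13]
  [14] addr=0x3f blk=3 s=1: VC-HIT | VC [9, 13]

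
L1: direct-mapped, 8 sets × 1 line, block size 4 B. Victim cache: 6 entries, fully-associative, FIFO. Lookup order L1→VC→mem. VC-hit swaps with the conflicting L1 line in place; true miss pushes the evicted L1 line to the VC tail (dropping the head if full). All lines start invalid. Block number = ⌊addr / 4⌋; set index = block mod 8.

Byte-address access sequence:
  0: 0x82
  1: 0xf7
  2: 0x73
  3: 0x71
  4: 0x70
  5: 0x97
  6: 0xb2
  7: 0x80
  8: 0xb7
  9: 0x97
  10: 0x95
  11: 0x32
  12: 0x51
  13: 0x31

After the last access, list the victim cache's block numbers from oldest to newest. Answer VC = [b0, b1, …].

  [0] addr=0x82 blk=32 s=0: MISS | VC []
  [1] addr=0xf7 blk=61 s=5: MISS | VC []
  [2] addr=0x73 blk=28 s=4: MISS | VC []
  [3] addr=0x71 blk=28 s=4: L1-HIT | VC []
  [4] addr=0x70 blk=28 s=4: L1-HIT | VC []
  [5] addr=0x97 blk=37 s=5: MISS | VC [61]
  [6] addr=0xb2 blk=44 s=4: MISS | VC [61, 28]
  [7] addr=0x80 blk=32 s=0: L1-HIT | VC [61, 28]
  [8] addr=0xb7 blk=45 s=5: MISS | VC [61, 28, 37]
  [9] addr=0x97 blk=37 s=5: VC-HIT | VC [61, 28, 45]
  [10] addr=0x95 blk=37 s=5: L1-HIT | VC [61, 28, 45]
  [11] addr=0x32 blk=12 s=4: MISS | VC [61, 28, 45, 44]
  [12] addr=0x51 blk=20 s=4: MISS | VC [61, 28, 45, 44, 12]
  [13] addr=0x31 blk=12 s=4: VC-HIT | VC [61, 28, 45, 44, 20]

VC = [61, 28, 45, 44, 20]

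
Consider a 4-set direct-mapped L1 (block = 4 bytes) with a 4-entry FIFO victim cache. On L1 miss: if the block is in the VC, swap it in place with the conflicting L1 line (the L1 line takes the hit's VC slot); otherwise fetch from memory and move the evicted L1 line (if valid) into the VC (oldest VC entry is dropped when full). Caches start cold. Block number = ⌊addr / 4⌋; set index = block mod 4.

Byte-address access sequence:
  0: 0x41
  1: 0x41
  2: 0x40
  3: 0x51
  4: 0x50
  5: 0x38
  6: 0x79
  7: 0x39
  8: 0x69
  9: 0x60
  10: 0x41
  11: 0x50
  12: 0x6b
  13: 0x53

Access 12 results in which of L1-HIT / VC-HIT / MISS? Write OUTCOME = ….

OUTCOME = L1-HIT

0: 0x41 (blk 16, set 0) → MISS  vc=[]
1: 0x41 (blk 16, set 0) → L1-HIT  vc=[]
2: 0x40 (blk 16, set 0) → L1-HIT  vc=[]
3: 0x51 (blk 20, set 0) → MISS  vc=[16]
4: 0x50 (blk 20, set 0) → L1-HIT  vc=[16]
5: 0x38 (blk 14, set 2) → MISS  vc=[16]
6: 0x79 (blk 30, set 2) → MISS  vc=[16, 14]
7: 0x39 (blk 14, set 2) → VC-HIT  vc=[16, 30]
8: 0x69 (blk 26, set 2) → MISS  vc=[16, 30, 14]
9: 0x60 (blk 24, set 0) → MISS  vc=[16, 30, 14, 20]
10: 0x41 (blk 16, set 0) → VC-HIT  vc=[24, 30, 14, 20]
11: 0x50 (blk 20, set 0) → VC-HIT  vc=[24, 30, 14, 16]
12: 0x6b (blk 26, set 2) → L1-HIT  vc=[24, 30, 14, 16]
13: 0x53 (blk 20, set 0) → L1-HIT  vc=[24, 30, 14, 16]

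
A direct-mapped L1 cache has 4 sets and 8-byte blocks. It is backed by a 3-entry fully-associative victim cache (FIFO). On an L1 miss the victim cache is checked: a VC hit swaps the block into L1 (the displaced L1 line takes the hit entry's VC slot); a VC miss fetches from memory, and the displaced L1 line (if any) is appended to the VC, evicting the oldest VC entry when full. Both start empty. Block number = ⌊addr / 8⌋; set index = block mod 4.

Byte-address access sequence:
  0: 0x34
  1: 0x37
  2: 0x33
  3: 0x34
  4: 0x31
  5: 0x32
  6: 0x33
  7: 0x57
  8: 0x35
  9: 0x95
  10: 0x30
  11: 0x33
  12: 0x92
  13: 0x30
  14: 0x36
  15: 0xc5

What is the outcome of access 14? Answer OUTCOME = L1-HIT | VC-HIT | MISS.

#0 0x34→b6/s2 MISS; vc=[]
#1 0x37→b6/s2 L1-HIT; vc=[]
#2 0x33→b6/s2 L1-HIT; vc=[]
#3 0x34→b6/s2 L1-HIT; vc=[]
#4 0x31→b6/s2 L1-HIT; vc=[]
#5 0x32→b6/s2 L1-HIT; vc=[]
#6 0x33→b6/s2 L1-HIT; vc=[]
#7 0x57→b10/s2 MISS; vc=[6]
#8 0x35→b6/s2 VC-HIT; vc=[10]
#9 0x95→b18/s2 MISS; vc=[10,6]
#10 0x30→b6/s2 VC-HIT; vc=[10,18]
#11 0x33→b6/s2 L1-HIT; vc=[10,18]
#12 0x92→b18/s2 VC-HIT; vc=[10,6]
#13 0x30→b6/s2 VC-HIT; vc=[10,18]
#14 0x36→b6/s2 L1-HIT; vc=[10,18]
#15 0xc5→b24/s0 MISS; vc=[10,18]

OUTCOME = L1-HIT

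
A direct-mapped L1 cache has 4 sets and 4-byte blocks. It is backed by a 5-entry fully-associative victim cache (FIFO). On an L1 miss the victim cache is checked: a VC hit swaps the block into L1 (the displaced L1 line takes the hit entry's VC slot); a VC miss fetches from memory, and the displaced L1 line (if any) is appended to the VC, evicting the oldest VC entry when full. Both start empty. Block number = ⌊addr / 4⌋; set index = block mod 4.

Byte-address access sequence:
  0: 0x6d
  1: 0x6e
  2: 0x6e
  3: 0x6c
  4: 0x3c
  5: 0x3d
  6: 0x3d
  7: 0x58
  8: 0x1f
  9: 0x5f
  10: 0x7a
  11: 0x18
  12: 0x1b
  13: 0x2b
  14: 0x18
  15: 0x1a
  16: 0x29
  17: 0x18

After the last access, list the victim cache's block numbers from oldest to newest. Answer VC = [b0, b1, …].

VC = [15, 7, 22, 30, 10]

0: 0x6d (blk 27, set 3) → MISS  vc=[]
1: 0x6e (blk 27, set 3) → L1-HIT  vc=[]
2: 0x6e (blk 27, set 3) → L1-HIT  vc=[]
3: 0x6c (blk 27, set 3) → L1-HIT  vc=[]
4: 0x3c (blk 15, set 3) → MISS  vc=[27]
5: 0x3d (blk 15, set 3) → L1-HIT  vc=[27]
6: 0x3d (blk 15, set 3) → L1-HIT  vc=[27]
7: 0x58 (blk 22, set 2) → MISS  vc=[27]
8: 0x1f (blk 7, set 3) → MISS  vc=[27, 15]
9: 0x5f (blk 23, set 3) → MISS  vc=[27, 15, 7]
10: 0x7a (blk 30, set 2) → MISS  vc=[27, 15, 7, 22]
11: 0x18 (blk 6, set 2) → MISS  vc=[27, 15, 7, 22, 30]
12: 0x1b (blk 6, set 2) → L1-HIT  vc=[27, 15, 7, 22, 30]
13: 0x2b (blk 10, set 2) → MISS  vc=[15, 7, 22, 30, 6]
14: 0x18 (blk 6, set 2) → VC-HIT  vc=[15, 7, 22, 30, 10]
15: 0x1a (blk 6, set 2) → L1-HIT  vc=[15, 7, 22, 30, 10]
16: 0x29 (blk 10, set 2) → VC-HIT  vc=[15, 7, 22, 30, 6]
17: 0x18 (blk 6, set 2) → VC-HIT  vc=[15, 7, 22, 30, 10]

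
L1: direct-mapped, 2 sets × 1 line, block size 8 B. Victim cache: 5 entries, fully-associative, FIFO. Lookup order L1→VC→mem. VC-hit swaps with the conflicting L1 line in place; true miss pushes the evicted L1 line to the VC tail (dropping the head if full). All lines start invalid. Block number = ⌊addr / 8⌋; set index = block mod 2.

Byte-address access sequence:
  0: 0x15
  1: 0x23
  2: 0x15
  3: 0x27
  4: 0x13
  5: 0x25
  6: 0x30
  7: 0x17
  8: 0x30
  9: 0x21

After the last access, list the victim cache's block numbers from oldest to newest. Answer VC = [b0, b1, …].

VC = [2, 6]

0: 0x15 (blk 2, set 0) → MISS  vc=[]
1: 0x23 (blk 4, set 0) → MISS  vc=[2]
2: 0x15 (blk 2, set 0) → VC-HIT  vc=[4]
3: 0x27 (blk 4, set 0) → VC-HIT  vc=[2]
4: 0x13 (blk 2, set 0) → VC-HIT  vc=[4]
5: 0x25 (blk 4, set 0) → VC-HIT  vc=[2]
6: 0x30 (blk 6, set 0) → MISS  vc=[2, 4]
7: 0x17 (blk 2, set 0) → VC-HIT  vc=[6, 4]
8: 0x30 (blk 6, set 0) → VC-HIT  vc=[2, 4]
9: 0x21 (blk 4, set 0) → VC-HIT  vc=[2, 6]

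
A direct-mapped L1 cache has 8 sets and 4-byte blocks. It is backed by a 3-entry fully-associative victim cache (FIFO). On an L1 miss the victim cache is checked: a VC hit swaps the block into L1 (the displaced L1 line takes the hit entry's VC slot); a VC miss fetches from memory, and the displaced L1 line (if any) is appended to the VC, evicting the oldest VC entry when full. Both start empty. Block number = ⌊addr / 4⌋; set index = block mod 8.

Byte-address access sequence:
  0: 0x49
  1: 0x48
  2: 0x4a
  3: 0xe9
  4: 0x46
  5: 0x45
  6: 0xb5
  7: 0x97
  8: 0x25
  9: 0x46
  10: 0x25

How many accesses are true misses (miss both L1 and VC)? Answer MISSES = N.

MISSES = 6

#0 0x49→b18/s2 MISS; vc=[]
#1 0x48→b18/s2 L1-HIT; vc=[]
#2 0x4a→b18/s2 L1-HIT; vc=[]
#3 0xe9→b58/s2 MISS; vc=[18]
#4 0x46→b17/s1 MISS; vc=[18]
#5 0x45→b17/s1 L1-HIT; vc=[18]
#6 0xb5→b45/s5 MISS; vc=[18]
#7 0x97→b37/s5 MISS; vc=[18,45]
#8 0x25→b9/s1 MISS; vc=[18,45,17]
#9 0x46→b17/s1 VC-HIT; vc=[18,45,9]
#10 0x25→b9/s1 VC-HIT; vc=[18,45,17]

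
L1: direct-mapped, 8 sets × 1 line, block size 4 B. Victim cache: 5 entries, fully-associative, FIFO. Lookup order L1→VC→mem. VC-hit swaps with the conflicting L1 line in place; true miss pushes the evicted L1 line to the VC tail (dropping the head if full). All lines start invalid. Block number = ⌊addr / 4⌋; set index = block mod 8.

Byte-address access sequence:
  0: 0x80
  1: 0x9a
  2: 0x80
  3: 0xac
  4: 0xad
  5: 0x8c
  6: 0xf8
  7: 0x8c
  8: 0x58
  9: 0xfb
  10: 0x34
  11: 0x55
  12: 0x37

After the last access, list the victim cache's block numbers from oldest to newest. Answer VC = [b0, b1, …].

0: 0x80 (blk 32, set 0) → MISS  vc=[]
1: 0x9a (blk 38, set 6) → MISS  vc=[]
2: 0x80 (blk 32, set 0) → L1-HIT  vc=[]
3: 0xac (blk 43, set 3) → MISS  vc=[]
4: 0xad (blk 43, set 3) → L1-HIT  vc=[]
5: 0x8c (blk 35, set 3) → MISS  vc=[43]
6: 0xf8 (blk 62, set 6) → MISS  vc=[43, 38]
7: 0x8c (blk 35, set 3) → L1-HIT  vc=[43, 38]
8: 0x58 (blk 22, set 6) → MISS  vc=[43, 38, 62]
9: 0xfb (blk 62, set 6) → VC-HIT  vc=[43, 38, 22]
10: 0x34 (blk 13, set 5) → MISS  vc=[43, 38, 22]
11: 0x55 (blk 21, set 5) → MISS  vc=[43, 38, 22, 13]
12: 0x37 (blk 13, set 5) → VC-HIT  vc=[43, 38, 22, 21]

VC = [43, 38, 22, 21]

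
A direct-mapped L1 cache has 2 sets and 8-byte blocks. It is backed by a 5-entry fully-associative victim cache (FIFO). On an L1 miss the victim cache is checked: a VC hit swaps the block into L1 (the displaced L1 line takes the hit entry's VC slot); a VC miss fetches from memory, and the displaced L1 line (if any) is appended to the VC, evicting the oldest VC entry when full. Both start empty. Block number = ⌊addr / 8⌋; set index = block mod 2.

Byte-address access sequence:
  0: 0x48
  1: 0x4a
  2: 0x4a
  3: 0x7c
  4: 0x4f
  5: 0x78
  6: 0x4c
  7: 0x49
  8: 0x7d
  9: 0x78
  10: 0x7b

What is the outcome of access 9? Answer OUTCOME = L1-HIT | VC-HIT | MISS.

0: 0x48 (blk 9, set 1) → MISS  vc=[]
1: 0x4a (blk 9, set 1) → L1-HIT  vc=[]
2: 0x4a (blk 9, set 1) → L1-HIT  vc=[]
3: 0x7c (blk 15, set 1) → MISS  vc=[9]
4: 0x4f (blk 9, set 1) → VC-HIT  vc=[15]
5: 0x78 (blk 15, set 1) → VC-HIT  vc=[9]
6: 0x4c (blk 9, set 1) → VC-HIT  vc=[15]
7: 0x49 (blk 9, set 1) → L1-HIT  vc=[15]
8: 0x7d (blk 15, set 1) → VC-HIT  vc=[9]
9: 0x78 (blk 15, set 1) → L1-HIT  vc=[9]
10: 0x7b (blk 15, set 1) → L1-HIT  vc=[9]

OUTCOME = L1-HIT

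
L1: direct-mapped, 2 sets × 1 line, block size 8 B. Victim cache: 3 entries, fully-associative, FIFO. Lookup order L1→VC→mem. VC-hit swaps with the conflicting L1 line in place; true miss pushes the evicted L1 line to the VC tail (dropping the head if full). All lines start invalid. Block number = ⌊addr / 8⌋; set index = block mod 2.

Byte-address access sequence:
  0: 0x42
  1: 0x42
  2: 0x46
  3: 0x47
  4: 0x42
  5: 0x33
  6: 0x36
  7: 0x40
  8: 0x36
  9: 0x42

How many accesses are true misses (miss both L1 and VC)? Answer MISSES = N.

0: 0x42 (blk 8, set 0) → MISS  vc=[]
1: 0x42 (blk 8, set 0) → L1-HIT  vc=[]
2: 0x46 (blk 8, set 0) → L1-HIT  vc=[]
3: 0x47 (blk 8, set 0) → L1-HIT  vc=[]
4: 0x42 (blk 8, set 0) → L1-HIT  vc=[]
5: 0x33 (blk 6, set 0) → MISS  vc=[8]
6: 0x36 (blk 6, set 0) → L1-HIT  vc=[8]
7: 0x40 (blk 8, set 0) → VC-HIT  vc=[6]
8: 0x36 (blk 6, set 0) → VC-HIT  vc=[8]
9: 0x42 (blk 8, set 0) → VC-HIT  vc=[6]

MISSES = 2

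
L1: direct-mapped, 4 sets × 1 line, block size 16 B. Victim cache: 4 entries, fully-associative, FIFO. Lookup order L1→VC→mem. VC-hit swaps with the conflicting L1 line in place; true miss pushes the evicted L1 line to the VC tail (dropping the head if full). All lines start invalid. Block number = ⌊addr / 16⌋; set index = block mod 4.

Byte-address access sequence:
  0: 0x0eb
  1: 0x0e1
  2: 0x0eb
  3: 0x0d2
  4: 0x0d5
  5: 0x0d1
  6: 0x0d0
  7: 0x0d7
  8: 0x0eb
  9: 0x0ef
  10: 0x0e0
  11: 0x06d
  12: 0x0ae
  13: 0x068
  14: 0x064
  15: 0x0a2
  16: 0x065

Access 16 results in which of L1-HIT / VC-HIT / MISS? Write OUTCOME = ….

OUTCOME = VC-HIT

#0 0xeb→b14/s2 MISS; vc=[]
#1 0xe1→b14/s2 L1-HIT; vc=[]
#2 0xeb→b14/s2 L1-HIT; vc=[]
#3 0xd2→b13/s1 MISS; vc=[]
#4 0xd5→b13/s1 L1-HIT; vc=[]
#5 0xd1→b13/s1 L1-HIT; vc=[]
#6 0xd0→b13/s1 L1-HIT; vc=[]
#7 0xd7→b13/s1 L1-HIT; vc=[]
#8 0xeb→b14/s2 L1-HIT; vc=[]
#9 0xef→b14/s2 L1-HIT; vc=[]
#10 0xe0→b14/s2 L1-HIT; vc=[]
#11 0x6d→b6/s2 MISS; vc=[14]
#12 0xae→b10/s2 MISS; vc=[14,6]
#13 0x68→b6/s2 VC-HIT; vc=[14,10]
#14 0x64→b6/s2 L1-HIT; vc=[14,10]
#15 0xa2→b10/s2 VC-HIT; vc=[14,6]
#16 0x65→b6/s2 VC-HIT; vc=[14,10]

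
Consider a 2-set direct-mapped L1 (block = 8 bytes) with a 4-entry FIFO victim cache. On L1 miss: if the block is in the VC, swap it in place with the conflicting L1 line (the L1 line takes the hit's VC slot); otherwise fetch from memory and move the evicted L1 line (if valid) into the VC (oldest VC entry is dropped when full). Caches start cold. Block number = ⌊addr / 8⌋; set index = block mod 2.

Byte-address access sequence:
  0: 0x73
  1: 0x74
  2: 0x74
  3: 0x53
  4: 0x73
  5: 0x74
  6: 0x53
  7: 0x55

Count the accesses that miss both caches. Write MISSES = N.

MISSES = 2

#0 0x73→b14/s0 MISS; vc=[]
#1 0x74→b14/s0 L1-HIT; vc=[]
#2 0x74→b14/s0 L1-HIT; vc=[]
#3 0x53→b10/s0 MISS; vc=[14]
#4 0x73→b14/s0 VC-HIT; vc=[10]
#5 0x74→b14/s0 L1-HIT; vc=[10]
#6 0x53→b10/s0 VC-HIT; vc=[14]
#7 0x55→b10/s0 L1-HIT; vc=[14]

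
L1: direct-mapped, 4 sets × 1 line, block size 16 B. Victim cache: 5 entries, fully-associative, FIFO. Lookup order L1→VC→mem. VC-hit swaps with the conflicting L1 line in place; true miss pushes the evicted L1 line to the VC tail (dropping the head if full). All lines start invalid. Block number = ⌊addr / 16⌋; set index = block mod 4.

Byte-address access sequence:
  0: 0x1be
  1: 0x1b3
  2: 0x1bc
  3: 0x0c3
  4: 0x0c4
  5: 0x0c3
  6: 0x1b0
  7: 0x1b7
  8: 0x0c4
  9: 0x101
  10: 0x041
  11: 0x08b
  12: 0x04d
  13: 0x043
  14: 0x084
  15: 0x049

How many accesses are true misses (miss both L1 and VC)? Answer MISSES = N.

  [0] addr=0x1be blk=27 s=3: MISS | VC []
  [1] addr=0x1b3 blk=27 s=3: L1-HIT | VC []
  [2] addr=0x1bc blk=27 s=3: L1-HIT | VC []
  [3] addr=0xc3 blk=12 s=0: MISS | VC []
  [4] addr=0xc4 blk=12 s=0: L1-HIT | VC []
  [5] addr=0xc3 blk=12 s=0: L1-HIT | VC []
  [6] addr=0x1b0 blk=27 s=3: L1-HIT | VC []
  [7] addr=0x1b7 blk=27 s=3: L1-HIT | VC []
  [8] addr=0xc4 blk=12 s=0: L1-HIT | VC []
  [9] addr=0x101 blk=16 s=0: MISS | VC [12]
  [10] addr=0x41 blk=4 s=0: MISS | VC [12, 16]
  [11] addr=0x8b blk=8 s=0: MISS | VC [12, 16, 4]
  [12] addr=0x4d blk=4 s=0: VC-HIT | VC [12, 16, 8]
  [13] addr=0x43 blk=4 s=0: L1-HIT | VC [12, 16, 8]
  [14] addr=0x84 blk=8 s=0: VC-HIT | VC [12, 16, 4]
  [15] addr=0x49 blk=4 s=0: VC-HIT | VC [12, 16, 8]

MISSES = 5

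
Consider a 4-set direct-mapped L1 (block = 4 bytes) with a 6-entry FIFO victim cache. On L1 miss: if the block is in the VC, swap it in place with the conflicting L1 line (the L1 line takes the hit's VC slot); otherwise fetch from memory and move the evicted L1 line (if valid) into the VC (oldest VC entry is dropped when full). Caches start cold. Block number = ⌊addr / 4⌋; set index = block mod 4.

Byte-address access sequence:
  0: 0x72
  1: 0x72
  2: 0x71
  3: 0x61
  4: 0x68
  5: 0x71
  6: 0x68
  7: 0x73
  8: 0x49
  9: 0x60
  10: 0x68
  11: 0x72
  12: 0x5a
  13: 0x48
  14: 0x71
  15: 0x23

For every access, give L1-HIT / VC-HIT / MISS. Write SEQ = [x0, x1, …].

SEQ = [MISS, L1-HIT, L1-HIT, MISS, MISS, VC-HIT, L1-HIT, L1-HIT, MISS, VC-HIT, VC-HIT, VC-HIT, MISS, VC-HIT, L1-HIT, MISS]

0: 0x72 (blk 28, set 0) → MISS  vc=[]
1: 0x72 (blk 28, set 0) → L1-HIT  vc=[]
2: 0x71 (blk 28, set 0) → L1-HIT  vc=[]
3: 0x61 (blk 24, set 0) → MISS  vc=[28]
4: 0x68 (blk 26, set 2) → MISS  vc=[28]
5: 0x71 (blk 28, set 0) → VC-HIT  vc=[24]
6: 0x68 (blk 26, set 2) → L1-HIT  vc=[24]
7: 0x73 (blk 28, set 0) → L1-HIT  vc=[24]
8: 0x49 (blk 18, set 2) → MISS  vc=[24, 26]
9: 0x60 (blk 24, set 0) → VC-HIT  vc=[28, 26]
10: 0x68 (blk 26, set 2) → VC-HIT  vc=[28, 18]
11: 0x72 (blk 28, set 0) → VC-HIT  vc=[24, 18]
12: 0x5a (blk 22, set 2) → MISS  vc=[24, 18, 26]
13: 0x48 (blk 18, set 2) → VC-HIT  vc=[24, 22, 26]
14: 0x71 (blk 28, set 0) → L1-HIT  vc=[24, 22, 26]
15: 0x23 (blk 8, set 0) → MISS  vc=[24, 22, 26, 28]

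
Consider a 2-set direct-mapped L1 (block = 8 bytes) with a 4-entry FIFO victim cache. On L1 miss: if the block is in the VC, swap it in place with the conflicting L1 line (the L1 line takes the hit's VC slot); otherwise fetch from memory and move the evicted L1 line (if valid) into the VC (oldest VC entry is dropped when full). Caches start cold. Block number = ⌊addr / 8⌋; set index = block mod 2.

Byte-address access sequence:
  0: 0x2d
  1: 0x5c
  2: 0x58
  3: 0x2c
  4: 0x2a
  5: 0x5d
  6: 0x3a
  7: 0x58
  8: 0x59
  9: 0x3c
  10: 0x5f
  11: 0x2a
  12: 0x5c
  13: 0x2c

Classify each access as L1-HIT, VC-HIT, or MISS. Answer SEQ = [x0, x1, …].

SEQ = [MISS, MISS, L1-HIT, VC-HIT, L1-HIT, VC-HIT, MISS, VC-HIT, L1-HIT, VC-HIT, VC-HIT, VC-HIT, VC-HIT, VC-HIT]

  [0] addr=0x2d blk=5 s=1: MISS | VC []
  [1] addr=0x5c blk=11 s=1: MISS | VC [5]
  [2] addr=0x58 blk=11 s=1: L1-HIT | VC [5]
  [3] addr=0x2c blk=5 s=1: VC-HIT | VC [11]
  [4] addr=0x2a blk=5 s=1: L1-HIT | VC [11]
  [5] addr=0x5d blk=11 s=1: VC-HIT | VC [5]
  [6] addr=0x3a blk=7 s=1: MISS | VC [5, 11]
  [7] addr=0x58 blk=11 s=1: VC-HIT | VC [5, 7]
  [8] addr=0x59 blk=11 s=1: L1-HIT | VC [5, 7]
  [9] addr=0x3c blk=7 s=1: VC-HIT | VC [5, 11]
  [10] addr=0x5f blk=11 s=1: VC-HIT | VC [5, 7]
  [11] addr=0x2a blk=5 s=1: VC-HIT | VC [11, 7]
  [12] addr=0x5c blk=11 s=1: VC-HIT | VC [5, 7]
  [13] addr=0x2c blk=5 s=1: VC-HIT | VC [11, 7]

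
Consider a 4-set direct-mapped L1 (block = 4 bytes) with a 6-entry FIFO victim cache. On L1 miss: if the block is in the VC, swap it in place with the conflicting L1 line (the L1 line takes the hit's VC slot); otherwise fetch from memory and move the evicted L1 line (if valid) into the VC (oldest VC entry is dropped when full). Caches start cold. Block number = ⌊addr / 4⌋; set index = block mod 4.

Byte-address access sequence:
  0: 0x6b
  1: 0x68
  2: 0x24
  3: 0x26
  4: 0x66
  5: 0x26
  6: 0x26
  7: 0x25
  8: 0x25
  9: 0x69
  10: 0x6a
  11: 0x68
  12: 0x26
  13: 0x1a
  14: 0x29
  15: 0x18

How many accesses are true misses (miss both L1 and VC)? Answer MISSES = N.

  [0] addr=0x6b blk=26 s=2: MISS | VC []
  [1] addr=0x68 blk=26 s=2: L1-HIT | VC []
  [2] addr=0x24 blk=9 s=1: MISS | VC []
  [3] addr=0x26 blk=9 s=1: L1-HIT | VC []
  [4] addr=0x66 blk=25 s=1: MISS | VC [9]
  [5] addr=0x26 blk=9 s=1: VC-HIT | VC [25]
  [6] addr=0x26 blk=9 s=1: L1-HIT | VC [25]
  [7] addr=0x25 blk=9 s=1: L1-HIT | VC [25]
  [8] addr=0x25 blk=9 s=1: L1-HIT | VC [25]
  [9] addr=0x69 blk=26 s=2: L1-HIT | VC [25]
  [10] addr=0x6a blk=26 s=2: L1-HIT | VC [25]
  [11] addr=0x68 blk=26 s=2: L1-HIT | VC [25]
  [12] addr=0x26 blk=9 s=1: L1-HIT | VC [25]
  [13] addr=0x1a blk=6 s=2: MISS | VC [25, 26]
  [14] addr=0x29 blk=10 s=2: MISS | VC [25, 26, 6]
  [15] addr=0x18 blk=6 s=2: VC-HIT | VC [25, 26, 10]

MISSES = 5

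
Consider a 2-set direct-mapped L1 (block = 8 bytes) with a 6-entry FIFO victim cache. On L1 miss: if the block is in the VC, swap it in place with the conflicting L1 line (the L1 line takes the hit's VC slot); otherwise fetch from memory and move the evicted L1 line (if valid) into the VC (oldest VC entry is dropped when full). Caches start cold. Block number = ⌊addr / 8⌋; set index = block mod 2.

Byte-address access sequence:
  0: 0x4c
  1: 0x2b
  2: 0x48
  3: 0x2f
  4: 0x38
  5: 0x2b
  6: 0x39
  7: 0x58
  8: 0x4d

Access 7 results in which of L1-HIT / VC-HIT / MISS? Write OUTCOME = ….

OUTCOME = MISS

0: 0x4c (blk 9, set 1) → MISS  vc=[]
1: 0x2b (blk 5, set 1) → MISS  vc=[9]
2: 0x48 (blk 9, set 1) → VC-HIT  vc=[5]
3: 0x2f (blk 5, set 1) → VC-HIT  vc=[9]
4: 0x38 (blk 7, set 1) → MISS  vc=[9, 5]
5: 0x2b (blk 5, set 1) → VC-HIT  vc=[9, 7]
6: 0x39 (blk 7, set 1) → VC-HIT  vc=[9, 5]
7: 0x58 (blk 11, set 1) → MISS  vc=[9, 5, 7]
8: 0x4d (blk 9, set 1) → VC-HIT  vc=[11, 5, 7]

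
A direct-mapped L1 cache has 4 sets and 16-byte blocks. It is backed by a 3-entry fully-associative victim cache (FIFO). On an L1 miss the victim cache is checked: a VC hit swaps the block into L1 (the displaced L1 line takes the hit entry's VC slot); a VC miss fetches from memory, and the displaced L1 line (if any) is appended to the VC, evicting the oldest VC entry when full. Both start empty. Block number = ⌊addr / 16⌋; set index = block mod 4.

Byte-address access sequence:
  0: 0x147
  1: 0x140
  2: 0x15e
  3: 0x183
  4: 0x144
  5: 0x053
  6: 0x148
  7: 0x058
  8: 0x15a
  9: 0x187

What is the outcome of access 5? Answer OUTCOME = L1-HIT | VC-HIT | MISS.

OUTCOME = MISS

#0 0x147→b20/s0 MISS; vc=[]
#1 0x140→b20/s0 L1-HIT; vc=[]
#2 0x15e→b21/s1 MISS; vc=[]
#3 0x183→b24/s0 MISS; vc=[20]
#4 0x144→b20/s0 VC-HIT; vc=[24]
#5 0x53→b5/s1 MISS; vc=[24,21]
#6 0x148→b20/s0 L1-HIT; vc=[24,21]
#7 0x58→b5/s1 L1-HIT; vc=[24,21]
#8 0x15a→b21/s1 VC-HIT; vc=[24,5]
#9 0x187→b24/s0 VC-HIT; vc=[20,5]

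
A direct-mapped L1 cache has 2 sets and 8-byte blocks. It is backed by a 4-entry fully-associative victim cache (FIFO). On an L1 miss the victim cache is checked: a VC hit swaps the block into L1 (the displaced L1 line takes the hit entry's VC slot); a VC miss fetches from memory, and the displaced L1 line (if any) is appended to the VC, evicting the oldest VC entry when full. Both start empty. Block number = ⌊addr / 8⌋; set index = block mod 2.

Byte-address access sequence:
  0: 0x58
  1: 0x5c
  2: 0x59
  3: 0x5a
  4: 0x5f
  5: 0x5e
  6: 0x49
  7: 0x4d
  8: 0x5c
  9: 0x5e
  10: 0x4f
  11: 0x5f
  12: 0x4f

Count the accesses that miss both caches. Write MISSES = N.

#0 0x58→b11/s1 MISS; vc=[]
#1 0x5c→b11/s1 L1-HIT; vc=[]
#2 0x59→b11/s1 L1-HIT; vc=[]
#3 0x5a→b11/s1 L1-HIT; vc=[]
#4 0x5f→b11/s1 L1-HIT; vc=[]
#5 0x5e→b11/s1 L1-HIT; vc=[]
#6 0x49→b9/s1 MISS; vc=[11]
#7 0x4d→b9/s1 L1-HIT; vc=[11]
#8 0x5c→b11/s1 VC-HIT; vc=[9]
#9 0x5e→b11/s1 L1-HIT; vc=[9]
#10 0x4f→b9/s1 VC-HIT; vc=[11]
#11 0x5f→b11/s1 VC-HIT; vc=[9]
#12 0x4f→b9/s1 VC-HIT; vc=[11]

MISSES = 2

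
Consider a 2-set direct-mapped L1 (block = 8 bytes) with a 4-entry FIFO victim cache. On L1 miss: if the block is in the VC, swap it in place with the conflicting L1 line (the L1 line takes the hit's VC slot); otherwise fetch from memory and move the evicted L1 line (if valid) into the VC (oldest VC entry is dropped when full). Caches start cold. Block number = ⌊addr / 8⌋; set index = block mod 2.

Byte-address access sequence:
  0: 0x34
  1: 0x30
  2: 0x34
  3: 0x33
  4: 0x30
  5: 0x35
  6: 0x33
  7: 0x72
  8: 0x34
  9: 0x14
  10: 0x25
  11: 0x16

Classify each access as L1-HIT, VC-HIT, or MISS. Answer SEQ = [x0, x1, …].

SEQ = [MISS, L1-HIT, L1-HIT, L1-HIT, L1-HIT, L1-HIT, L1-HIT, MISS, VC-HIT, MISS, MISS, VC-HIT]

  [0] addr=0x34 blk=6 s=0: MISS | VC []
  [1] addr=0x30 blk=6 s=0: L1-HIT | VC []
  [2] addr=0x34 blk=6 s=0: L1-HIT | VC []
  [3] addr=0x33 blk=6 s=0: L1-HIT | VC []
  [4] addr=0x30 blk=6 s=0: L1-HIT | VC []
  [5] addr=0x35 blk=6 s=0: L1-HIT | VC []
  [6] addr=0x33 blk=6 s=0: L1-HIT | VC []
  [7] addr=0x72 blk=14 s=0: MISS | VC [6]
  [8] addr=0x34 blk=6 s=0: VC-HIT | VC [14]
  [9] addr=0x14 blk=2 s=0: MISS | VC [14, 6]
  [10] addr=0x25 blk=4 s=0: MISS | VC [14, 6, 2]
  [11] addr=0x16 blk=2 s=0: VC-HIT | VC [14, 6, 4]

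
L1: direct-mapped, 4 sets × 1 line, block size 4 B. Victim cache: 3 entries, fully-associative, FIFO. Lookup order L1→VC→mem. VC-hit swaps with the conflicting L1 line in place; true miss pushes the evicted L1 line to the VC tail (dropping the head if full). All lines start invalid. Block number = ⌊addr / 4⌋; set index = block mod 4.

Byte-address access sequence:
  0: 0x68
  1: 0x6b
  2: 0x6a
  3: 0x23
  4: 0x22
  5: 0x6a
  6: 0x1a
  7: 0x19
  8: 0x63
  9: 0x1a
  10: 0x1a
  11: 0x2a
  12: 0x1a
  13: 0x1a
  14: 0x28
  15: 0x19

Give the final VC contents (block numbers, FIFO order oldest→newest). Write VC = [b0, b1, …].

#0 0x68→b26/s2 MISS; vc=[]
#1 0x6b→b26/s2 L1-HIT; vc=[]
#2 0x6a→b26/s2 L1-HIT; vc=[]
#3 0x23→b8/s0 MISS; vc=[]
#4 0x22→b8/s0 L1-HIT; vc=[]
#5 0x6a→b26/s2 L1-HIT; vc=[]
#6 0x1a→b6/s2 MISS; vc=[26]
#7 0x19→b6/s2 L1-HIT; vc=[26]
#8 0x63→b24/s0 MISS; vc=[26,8]
#9 0x1a→b6/s2 L1-HIT; vc=[26,8]
#10 0x1a→b6/s2 L1-HIT; vc=[26,8]
#11 0x2a→b10/s2 MISS; vc=[26,8,6]
#12 0x1a→b6/s2 VC-HIT; vc=[26,8,10]
#13 0x1a→b6/s2 L1-HIT; vc=[26,8,10]
#14 0x28→b10/s2 VC-HIT; vc=[26,8,6]
#15 0x19→b6/s2 VC-HIT; vc=[26,8,10]

VC = [26, 8, 10]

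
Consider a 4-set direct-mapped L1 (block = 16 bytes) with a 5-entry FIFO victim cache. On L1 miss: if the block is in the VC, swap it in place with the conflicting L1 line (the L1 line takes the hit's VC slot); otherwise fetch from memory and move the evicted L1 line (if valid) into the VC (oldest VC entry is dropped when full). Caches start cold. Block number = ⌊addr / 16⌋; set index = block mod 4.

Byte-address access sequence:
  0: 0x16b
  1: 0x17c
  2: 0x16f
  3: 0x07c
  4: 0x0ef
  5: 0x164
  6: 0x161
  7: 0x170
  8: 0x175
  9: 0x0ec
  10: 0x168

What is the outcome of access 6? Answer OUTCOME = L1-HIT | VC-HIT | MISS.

0: 0x16b (blk 22, set 2) → MISS  vc=[]
1: 0x17c (blk 23, set 3) → MISS  vc=[]
2: 0x16f (blk 22, set 2) → L1-HIT  vc=[]
3: 0x7c (blk 7, set 3) → MISS  vc=[23]
4: 0xef (blk 14, set 2) → MISS  vc=[23, 22]
5: 0x164 (blk 22, set 2) → VC-HIT  vc=[23, 14]
6: 0x161 (blk 22, set 2) → L1-HIT  vc=[23, 14]
7: 0x170 (blk 23, set 3) → VC-HIT  vc=[7, 14]
8: 0x175 (blk 23, set 3) → L1-HIT  vc=[7, 14]
9: 0xec (blk 14, set 2) → VC-HIT  vc=[7, 22]
10: 0x168 (blk 22, set 2) → VC-HIT  vc=[7, 14]

OUTCOME = L1-HIT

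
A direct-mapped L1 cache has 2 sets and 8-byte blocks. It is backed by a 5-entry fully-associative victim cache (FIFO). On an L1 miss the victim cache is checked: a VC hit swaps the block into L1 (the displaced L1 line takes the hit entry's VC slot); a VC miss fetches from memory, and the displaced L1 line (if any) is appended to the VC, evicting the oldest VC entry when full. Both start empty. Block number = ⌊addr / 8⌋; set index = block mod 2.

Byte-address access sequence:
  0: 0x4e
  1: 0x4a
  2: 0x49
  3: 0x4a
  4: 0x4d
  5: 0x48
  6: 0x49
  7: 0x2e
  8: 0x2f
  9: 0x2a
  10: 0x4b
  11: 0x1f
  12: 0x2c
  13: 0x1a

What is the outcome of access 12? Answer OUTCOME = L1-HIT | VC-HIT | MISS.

OUTCOME = VC-HIT

#0 0x4e→b9/s1 MISS; vc=[]
#1 0x4a→b9/s1 L1-HIT; vc=[]
#2 0x49→b9/s1 L1-HIT; vc=[]
#3 0x4a→b9/s1 L1-HIT; vc=[]
#4 0x4d→b9/s1 L1-HIT; vc=[]
#5 0x48→b9/s1 L1-HIT; vc=[]
#6 0x49→b9/s1 L1-HIT; vc=[]
#7 0x2e→b5/s1 MISS; vc=[9]
#8 0x2f→b5/s1 L1-HIT; vc=[9]
#9 0x2a→b5/s1 L1-HIT; vc=[9]
#10 0x4b→b9/s1 VC-HIT; vc=[5]
#11 0x1f→b3/s1 MISS; vc=[5,9]
#12 0x2c→b5/s1 VC-HIT; vc=[3,9]
#13 0x1a→b3/s1 VC-HIT; vc=[5,9]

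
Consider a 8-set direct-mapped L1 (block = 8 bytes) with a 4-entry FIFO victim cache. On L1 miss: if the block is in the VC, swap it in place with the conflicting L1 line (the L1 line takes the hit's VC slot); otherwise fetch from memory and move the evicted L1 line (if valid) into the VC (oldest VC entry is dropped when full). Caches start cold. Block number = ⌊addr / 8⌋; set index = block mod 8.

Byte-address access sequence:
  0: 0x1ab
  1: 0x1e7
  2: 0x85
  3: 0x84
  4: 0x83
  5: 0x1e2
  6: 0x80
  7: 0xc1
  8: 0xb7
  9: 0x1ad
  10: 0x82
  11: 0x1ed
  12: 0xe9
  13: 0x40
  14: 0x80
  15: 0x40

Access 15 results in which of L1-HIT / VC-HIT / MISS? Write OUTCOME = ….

OUTCOME = VC-HIT

#0 0x1ab→b53/s5 MISS; vc=[]
#1 0x1e7→b60/s4 MISS; vc=[]
#2 0x85→b16/s0 MISS; vc=[]
#3 0x84→b16/s0 L1-HIT; vc=[]
#4 0x83→b16/s0 L1-HIT; vc=[]
#5 0x1e2→b60/s4 L1-HIT; vc=[]
#6 0x80→b16/s0 L1-HIT; vc=[]
#7 0xc1→b24/s0 MISS; vc=[16]
#8 0xb7→b22/s6 MISS; vc=[16]
#9 0x1ad→b53/s5 L1-HIT; vc=[16]
#10 0x82→b16/s0 VC-HIT; vc=[24]
#11 0x1ed→b61/s5 MISS; vc=[24,53]
#12 0xe9→b29/s5 MISS; vc=[24,53,61]
#13 0x40→b8/s0 MISS; vc=[24,53,61,16]
#14 0x80→b16/s0 VC-HIT; vc=[24,53,61,8]
#15 0x40→b8/s0 VC-HIT; vc=[24,53,61,16]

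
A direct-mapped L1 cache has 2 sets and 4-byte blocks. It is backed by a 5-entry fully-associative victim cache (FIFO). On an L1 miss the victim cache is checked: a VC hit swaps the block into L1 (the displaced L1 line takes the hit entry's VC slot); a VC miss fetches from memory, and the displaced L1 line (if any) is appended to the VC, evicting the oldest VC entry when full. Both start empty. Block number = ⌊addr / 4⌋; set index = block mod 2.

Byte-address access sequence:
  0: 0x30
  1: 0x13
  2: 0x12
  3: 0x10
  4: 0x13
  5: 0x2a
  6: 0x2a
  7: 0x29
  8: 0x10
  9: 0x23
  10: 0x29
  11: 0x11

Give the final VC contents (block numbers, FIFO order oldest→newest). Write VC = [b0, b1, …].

VC = [12, 8, 10]

#0 0x30→b12/s0 MISS; vc=[]
#1 0x13→b4/s0 MISS; vc=[12]
#2 0x12→b4/s0 L1-HIT; vc=[12]
#3 0x10→b4/s0 L1-HIT; vc=[12]
#4 0x13→b4/s0 L1-HIT; vc=[12]
#5 0x2a→b10/s0 MISS; vc=[12,4]
#6 0x2a→b10/s0 L1-HIT; vc=[12,4]
#7 0x29→b10/s0 L1-HIT; vc=[12,4]
#8 0x10→b4/s0 VC-HIT; vc=[12,10]
#9 0x23→b8/s0 MISS; vc=[12,10,4]
#10 0x29→b10/s0 VC-HIT; vc=[12,8,4]
#11 0x11→b4/s0 VC-HIT; vc=[12,8,10]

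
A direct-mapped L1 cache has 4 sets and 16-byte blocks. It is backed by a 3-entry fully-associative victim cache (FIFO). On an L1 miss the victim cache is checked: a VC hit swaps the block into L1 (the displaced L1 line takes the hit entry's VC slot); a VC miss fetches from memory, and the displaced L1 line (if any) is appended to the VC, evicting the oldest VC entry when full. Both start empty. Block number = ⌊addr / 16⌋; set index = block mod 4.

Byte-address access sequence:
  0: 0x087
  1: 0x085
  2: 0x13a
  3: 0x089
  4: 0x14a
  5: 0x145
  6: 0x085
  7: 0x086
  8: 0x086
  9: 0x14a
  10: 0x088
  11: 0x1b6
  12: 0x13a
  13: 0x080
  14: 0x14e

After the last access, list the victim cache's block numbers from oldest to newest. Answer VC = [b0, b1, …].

#0 0x87→b8/s0 MISS; vc=[]
#1 0x85→b8/s0 L1-HIT; vc=[]
#2 0x13a→b19/s3 MISS; vc=[]
#3 0x89→b8/s0 L1-HIT; vc=[]
#4 0x14a→b20/s0 MISS; vc=[8]
#5 0x145→b20/s0 L1-HIT; vc=[8]
#6 0x85→b8/s0 VC-HIT; vc=[20]
#7 0x86→b8/s0 L1-HIT; vc=[20]
#8 0x86→b8/s0 L1-HIT; vc=[20]
#9 0x14a→b20/s0 VC-HIT; vc=[8]
#10 0x88→b8/s0 VC-HIT; vc=[20]
#11 0x1b6→b27/s3 MISS; vc=[20,19]
#12 0x13a→b19/s3 VC-HIT; vc=[20,27]
#13 0x80→b8/s0 L1-HIT; vc=[20,27]
#14 0x14e→b20/s0 VC-HIT; vc=[8,27]

VC = [8, 27]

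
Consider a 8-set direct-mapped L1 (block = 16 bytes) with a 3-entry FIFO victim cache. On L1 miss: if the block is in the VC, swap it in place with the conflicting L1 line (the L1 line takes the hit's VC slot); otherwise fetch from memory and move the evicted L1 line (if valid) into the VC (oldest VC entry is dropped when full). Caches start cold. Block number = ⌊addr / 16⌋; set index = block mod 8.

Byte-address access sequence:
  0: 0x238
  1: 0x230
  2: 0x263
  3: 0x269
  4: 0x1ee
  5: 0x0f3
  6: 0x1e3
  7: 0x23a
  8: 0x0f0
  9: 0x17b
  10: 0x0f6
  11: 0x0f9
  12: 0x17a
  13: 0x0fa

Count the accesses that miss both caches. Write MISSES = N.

  [0] addr=0x238 blk=35 s=3: MISS | VC []
  [1] addr=0x230 blk=35 s=3: L1-HIT | VC []
  [2] addr=0x263 blk=38 s=6: MISS | VC []
  [3] addr=0x269 blk=38 s=6: L1-HIT | VC []
  [4] addr=0x1ee blk=30 s=6: MISS | VC [38]
  [5] addr=0xf3 blk=15 s=7: MISS | VC [38]
  [6] addr=0x1e3 blk=30 s=6: L1-HIT | VC [38]
  [7] addr=0x23a blk=35 s=3: L1-HIT | VC [38]
  [8] addr=0xf0 blk=15 s=7: L1-HIT | VC [38]
  [9] addr=0x17b blk=23 s=7: MISS | VC [38, 15]
  [10] addr=0xf6 blk=15 s=7: VC-HIT | VC [38, 23]
  [11] addr=0xf9 blk=15 s=7: L1-HIT | VC [38, 23]
  [12] addr=0x17a blk=23 s=7: VC-HIT | VC [38, 15]
  [13] addr=0xfa blk=15 s=7: VC-HIT | VC [38, 23]

MISSES = 5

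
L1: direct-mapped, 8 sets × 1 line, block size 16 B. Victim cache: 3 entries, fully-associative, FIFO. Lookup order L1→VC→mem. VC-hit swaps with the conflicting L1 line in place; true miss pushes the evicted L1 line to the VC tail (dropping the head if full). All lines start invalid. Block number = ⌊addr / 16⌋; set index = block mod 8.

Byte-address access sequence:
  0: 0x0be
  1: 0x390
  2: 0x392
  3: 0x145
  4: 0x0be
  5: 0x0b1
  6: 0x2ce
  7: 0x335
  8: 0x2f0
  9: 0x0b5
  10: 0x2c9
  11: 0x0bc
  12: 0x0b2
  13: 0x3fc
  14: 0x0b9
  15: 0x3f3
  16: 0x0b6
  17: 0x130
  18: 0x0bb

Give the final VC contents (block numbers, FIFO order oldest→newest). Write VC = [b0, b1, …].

VC = [51, 47, 19]

#0 0xbe→b11/s3 MISS; vc=[]
#1 0x390→b57/s1 MISS; vc=[]
#2 0x392→b57/s1 L1-HIT; vc=[]
#3 0x145→b20/s4 MISS; vc=[]
#4 0xbe→b11/s3 L1-HIT; vc=[]
#5 0xb1→b11/s3 L1-HIT; vc=[]
#6 0x2ce→b44/s4 MISS; vc=[20]
#7 0x335→b51/s3 MISS; vc=[20,11]
#8 0x2f0→b47/s7 MISS; vc=[20,11]
#9 0xb5→b11/s3 VC-HIT; vc=[20,51]
#10 0x2c9→b44/s4 L1-HIT; vc=[20,51]
#11 0xbc→b11/s3 L1-HIT; vc=[20,51]
#12 0xb2→b11/s3 L1-HIT; vc=[20,51]
#13 0x3fc→b63/s7 MISS; vc=[20,51,47]
#14 0xb9→b11/s3 L1-HIT; vc=[20,51,47]
#15 0x3f3→b63/s7 L1-HIT; vc=[20,51,47]
#16 0xb6→b11/s3 L1-HIT; vc=[20,51,47]
#17 0x130→b19/s3 MISS; vc=[51,47,11]
#18 0xbb→b11/s3 VC-HIT; vc=[51,47,19]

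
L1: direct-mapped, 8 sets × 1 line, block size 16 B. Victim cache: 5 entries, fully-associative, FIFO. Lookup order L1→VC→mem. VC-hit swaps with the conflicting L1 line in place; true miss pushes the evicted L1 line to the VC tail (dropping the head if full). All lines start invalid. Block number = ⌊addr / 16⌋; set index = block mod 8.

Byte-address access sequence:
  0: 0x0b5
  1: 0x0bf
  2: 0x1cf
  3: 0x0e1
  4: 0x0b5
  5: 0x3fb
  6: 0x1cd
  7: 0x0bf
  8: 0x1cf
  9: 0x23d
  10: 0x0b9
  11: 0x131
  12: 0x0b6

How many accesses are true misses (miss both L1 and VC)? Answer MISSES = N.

MISSES = 6

0: 0xb5 (blk 11, set 3) → MISS  vc=[]
1: 0xbf (blk 11, set 3) → L1-HIT  vc=[]
2: 0x1cf (blk 28, set 4) → MISS  vc=[]
3: 0xe1 (blk 14, set 6) → MISS  vc=[]
4: 0xb5 (blk 11, set 3) → L1-HIT  vc=[]
5: 0x3fb (blk 63, set 7) → MISS  vc=[]
6: 0x1cd (blk 28, set 4) → L1-HIT  vc=[]
7: 0xbf (blk 11, set 3) → L1-HIT  vc=[]
8: 0x1cf (blk 28, set 4) → L1-HIT  vc=[]
9: 0x23d (blk 35, set 3) → MISS  vc=[11]
10: 0xb9 (blk 11, set 3) → VC-HIT  vc=[35]
11: 0x131 (blk 19, set 3) → MISS  vc=[35, 11]
12: 0xb6 (blk 11, set 3) → VC-HIT  vc=[35, 19]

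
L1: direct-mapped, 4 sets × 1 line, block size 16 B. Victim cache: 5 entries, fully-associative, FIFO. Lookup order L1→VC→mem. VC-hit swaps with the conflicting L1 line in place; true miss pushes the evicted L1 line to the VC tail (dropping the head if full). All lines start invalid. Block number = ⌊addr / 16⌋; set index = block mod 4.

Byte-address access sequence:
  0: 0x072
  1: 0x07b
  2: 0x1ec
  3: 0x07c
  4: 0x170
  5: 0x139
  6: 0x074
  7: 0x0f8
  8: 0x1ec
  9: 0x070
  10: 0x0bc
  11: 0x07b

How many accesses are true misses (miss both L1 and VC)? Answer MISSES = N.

0: 0x72 (blk 7, set 3) → MISS  vc=[]
1: 0x7b (blk 7, set 3) → L1-HIT  vc=[]
2: 0x1ec (blk 30, set 2) → MISS  vc=[]
3: 0x7c (blk 7, set 3) → L1-HIT  vc=[]
4: 0x170 (blk 23, set 3) → MISS  vc=[7]
5: 0x139 (blk 19, set 3) → MISS  vc=[7, 23]
6: 0x74 (blk 7, set 3) → VC-HIT  vc=[19, 23]
7: 0xf8 (blk 15, set 3) → MISS  vc=[19, 23, 7]
8: 0x1ec (blk 30, set 2) → L1-HIT  vc=[19, 23, 7]
9: 0x70 (blk 7, set 3) → VC-HIT  vc=[19, 23, 15]
10: 0xbc (blk 11, set 3) → MISS  vc=[19, 23, 15, 7]
11: 0x7b (blk 7, set 3) → VC-HIT  vc=[19, 23, 15, 11]

MISSES = 6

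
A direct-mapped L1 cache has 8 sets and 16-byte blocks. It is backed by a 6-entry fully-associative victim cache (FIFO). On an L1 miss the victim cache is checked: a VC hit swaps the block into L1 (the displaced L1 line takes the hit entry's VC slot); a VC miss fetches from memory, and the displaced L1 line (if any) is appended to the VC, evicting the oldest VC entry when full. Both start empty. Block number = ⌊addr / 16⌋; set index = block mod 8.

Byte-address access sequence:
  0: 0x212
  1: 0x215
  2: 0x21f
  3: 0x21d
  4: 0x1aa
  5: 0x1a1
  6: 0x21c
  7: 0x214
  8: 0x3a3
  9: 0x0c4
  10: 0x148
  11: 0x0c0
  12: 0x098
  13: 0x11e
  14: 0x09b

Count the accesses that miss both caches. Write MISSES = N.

MISSES = 7

0: 0x212 (blk 33, set 1) → MISS  vc=[]
1: 0x215 (blk 33, set 1) → L1-HIT  vc=[]
2: 0x21f (blk 33, set 1) → L1-HIT  vc=[]
3: 0x21d (blk 33, set 1) → L1-HIT  vc=[]
4: 0x1aa (blk 26, set 2) → MISS  vc=[]
5: 0x1a1 (blk 26, set 2) → L1-HIT  vc=[]
6: 0x21c (blk 33, set 1) → L1-HIT  vc=[]
7: 0x214 (blk 33, set 1) → L1-HIT  vc=[]
8: 0x3a3 (blk 58, set 2) → MISS  vc=[26]
9: 0xc4 (blk 12, set 4) → MISS  vc=[26]
10: 0x148 (blk 20, set 4) → MISS  vc=[26, 12]
11: 0xc0 (blk 12, set 4) → VC-HIT  vc=[26, 20]
12: 0x98 (blk 9, set 1) → MISS  vc=[26, 20, 33]
13: 0x11e (blk 17, set 1) → MISS  vc=[26, 20, 33, 9]
14: 0x9b (blk 9, set 1) → VC-HIT  vc=[26, 20, 33, 17]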